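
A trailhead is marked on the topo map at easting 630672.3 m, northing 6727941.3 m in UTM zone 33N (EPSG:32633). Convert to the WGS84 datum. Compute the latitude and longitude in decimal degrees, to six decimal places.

Zone 33N: λ₀ = 15°, k₀ = 0.9996, false easting 500000 m.
Meridian distance M = (N − FN)/k₀ = 6730633.6 m.
Inverse transverse Mercator on WGS84 gives φ = 60.66579995°, λ = 17.39129969°.

lat 60.665800°, lon 17.391300°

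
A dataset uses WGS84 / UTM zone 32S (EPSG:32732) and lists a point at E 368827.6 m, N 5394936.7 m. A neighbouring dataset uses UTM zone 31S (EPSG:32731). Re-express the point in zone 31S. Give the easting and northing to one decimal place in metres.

UTM 32S → geographic: φ = -41.58650004°, λ = 7.42630036°.
UTM 31S (λ₀ = 3°) forward: E = 868983.383 m, N = 5386662.310 m.

E 868983.4 m, N 5386662.3 m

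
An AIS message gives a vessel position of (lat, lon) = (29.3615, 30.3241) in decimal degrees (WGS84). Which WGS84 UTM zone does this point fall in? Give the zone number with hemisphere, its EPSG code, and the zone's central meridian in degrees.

UTM zone = ⌊(λ + 180)/6⌋ + 1; 30.3241° ∈ [30°, 36°) → zone 36.
Hemisphere: N (φ ≥ 0).
Central meridian λ₀ = 6×36 − 183 = 33°.
EPSG code: 32636.

Zone 36N (EPSG:32636), central meridian 33°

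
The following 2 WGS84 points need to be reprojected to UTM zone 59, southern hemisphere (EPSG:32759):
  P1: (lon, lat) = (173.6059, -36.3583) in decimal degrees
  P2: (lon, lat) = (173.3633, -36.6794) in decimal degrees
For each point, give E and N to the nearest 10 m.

P1: E 733820 m, N 5973160 m; P2: E 711170 m, N 5938090 m

UTM zone 59S: λ₀ = 171°, k₀ = 0.9996.
P1 (-36.3583°, 173.6059°) → (733820.730, 5973156.140) m.
P2 (-36.6794°, 173.3633°) → (711173.982, 5938089.505) m.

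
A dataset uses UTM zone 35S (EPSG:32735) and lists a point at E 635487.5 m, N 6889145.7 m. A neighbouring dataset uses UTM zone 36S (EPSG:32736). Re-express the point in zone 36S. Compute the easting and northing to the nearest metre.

E 45904 m, N 6881273 m

UTM 35S → geographic: φ = -28.11629980°, λ = 28.37939975°.
UTM 36S (λ₀ = 33°) forward: E = 45904.207 m, N = 6881273.368 m.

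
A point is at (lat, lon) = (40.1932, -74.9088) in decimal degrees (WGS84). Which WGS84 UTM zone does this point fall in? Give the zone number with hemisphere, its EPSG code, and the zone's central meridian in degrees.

UTM zone = ⌊(λ + 180)/6⌋ + 1; -74.9088° ∈ [-78°, -72°) → zone 18.
Hemisphere: N (φ ≥ 0).
Central meridian λ₀ = 6×18 − 183 = -75°.
EPSG code: 32618.

Zone 18N (EPSG:32618), central meridian -75°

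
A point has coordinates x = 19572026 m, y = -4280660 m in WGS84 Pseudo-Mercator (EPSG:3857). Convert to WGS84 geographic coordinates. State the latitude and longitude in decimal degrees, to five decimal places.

lat -35.85480°, lon 175.81850°

R = 6378137 m. λ = x/R = 175.81850097°.
φ = 2·arctan(exp(y/R)) − 90° = 2·arctan(0.51112) − 90° = -35.85479690°.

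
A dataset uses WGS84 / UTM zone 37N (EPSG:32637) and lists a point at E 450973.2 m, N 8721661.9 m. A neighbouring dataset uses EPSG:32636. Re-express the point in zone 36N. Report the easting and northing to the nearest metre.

UTM 37N → geographic: φ = 78.55879962°, λ = 36.78549913°.
UTM 36N (λ₀ = 33°) forward: E = 583770.151 m, N = 8723446.549 m.

E 583770 m, N 8723447 m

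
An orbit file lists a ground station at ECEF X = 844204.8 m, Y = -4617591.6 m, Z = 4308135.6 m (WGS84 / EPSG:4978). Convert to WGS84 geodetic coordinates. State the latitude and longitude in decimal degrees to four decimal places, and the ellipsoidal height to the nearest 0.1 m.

λ = atan2(Y, X) = -79.63939963°; p = √(X²+Y²) = 4694127.6 m.
Bowring's method on WGS84 (a = 6378137 m, b = 6356752.314 m) gives φ = 42.73649969°, h = 3076.903 m.

lat 42.7365°, lon -79.6394°, h 3076.9 m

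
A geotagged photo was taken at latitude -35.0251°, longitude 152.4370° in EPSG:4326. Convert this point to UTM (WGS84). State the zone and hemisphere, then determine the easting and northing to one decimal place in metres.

Zone 56S: E 448640.7 m, N 6124028.6 m

Longitude 152.4370° lies in the 6° band [150°, 156°), giving zone 56; latitude is south of the equator, so 56S.
Zone 56 central meridian λ₀ = 6×56 − 183 = 153°; Δλ = -0.5630°.
Transverse Mercator on WGS84 with k₀ = 0.9996 gives E = 448640.727 m, N = 6124028.609 m.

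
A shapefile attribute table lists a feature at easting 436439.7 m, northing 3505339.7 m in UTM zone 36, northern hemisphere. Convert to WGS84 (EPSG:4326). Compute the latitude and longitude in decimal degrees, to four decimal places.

Zone 36N: λ₀ = 33°, k₀ = 0.9996, false easting 500000 m.
Meridian distance M = (N − FN)/k₀ = 3506742.4 m.
Inverse transverse Mercator on WGS84 gives φ = 31.68160001°, λ = 32.32940023°.

lat 31.6816°, lon 32.3294°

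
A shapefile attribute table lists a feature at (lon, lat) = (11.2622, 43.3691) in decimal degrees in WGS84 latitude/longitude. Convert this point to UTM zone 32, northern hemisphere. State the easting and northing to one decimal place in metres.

Zone 32 central meridian λ₀ = 6×32 − 183 = 9°; Δλ = +2.2622°.
Transverse Mercator on WGS84 with k₀ = 0.9996 gives E = 683283.449 m, N = 4804289.372 m.

E 683283.4 m, N 4804289.4 m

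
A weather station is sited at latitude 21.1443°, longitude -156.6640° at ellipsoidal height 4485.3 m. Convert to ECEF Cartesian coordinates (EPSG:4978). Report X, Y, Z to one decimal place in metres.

X -5468330.1 m, Y -2359109.2 m, Z 2287921.2 m

WGS84: a = 6378137 m, e² = 0.006694380; N(φ) = a/√(1−e²sin²φ) = 6380916.673 m.
X = (N+h)·cosφ·cosλ = -5468330.119 m; Y = (N+h)·cosφ·sinλ = -2359109.233 m; Z = (N(1−e²)+h)·sinφ = 2287921.166 m.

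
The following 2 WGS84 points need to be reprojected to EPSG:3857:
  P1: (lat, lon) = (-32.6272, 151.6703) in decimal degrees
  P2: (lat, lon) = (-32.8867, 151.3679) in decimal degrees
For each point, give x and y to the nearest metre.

P1: x 16883861 m, y -3845925 m; P2: x 16850198 m, y -3880275 m

Web Mercator: x = R·λ, y = R·ln tan(π/4+φ/2), R = 6378137 m.
P1 (-32.6272°, 151.6703°) → (16883860.564, -3845924.901) m.
P2 (-32.8867°, 151.3679°) → (16850197.550, -3880274.921) m.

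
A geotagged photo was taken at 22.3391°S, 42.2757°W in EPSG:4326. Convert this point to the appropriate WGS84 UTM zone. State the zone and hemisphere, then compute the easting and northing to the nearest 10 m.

Zone 23S: E 780610 m, N 7527100 m

Longitude -42.2757° lies in the 6° band [-48°, -42°), giving zone 23; latitude is south of the equator, so 23S.
Zone 23 central meridian λ₀ = 6×23 − 183 = -45°; Δλ = +2.7243°.
Transverse Mercator on WGS84 with k₀ = 0.9996 gives E = 780606.801 m, N = 7527101.716 m.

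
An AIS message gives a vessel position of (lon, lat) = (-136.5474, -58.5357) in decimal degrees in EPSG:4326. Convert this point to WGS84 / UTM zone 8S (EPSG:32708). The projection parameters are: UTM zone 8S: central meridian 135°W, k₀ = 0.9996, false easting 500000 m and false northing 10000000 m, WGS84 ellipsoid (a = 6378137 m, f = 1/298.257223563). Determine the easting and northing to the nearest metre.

E 409909 m, N 3510608 m

Zone 8 central meridian λ₀ = 6×8 − 183 = -135°; Δλ = -1.5474°.
Transverse Mercator on WGS84 with k₀ = 0.9996 gives E = 409909.405 m, N = 3510608.408 m.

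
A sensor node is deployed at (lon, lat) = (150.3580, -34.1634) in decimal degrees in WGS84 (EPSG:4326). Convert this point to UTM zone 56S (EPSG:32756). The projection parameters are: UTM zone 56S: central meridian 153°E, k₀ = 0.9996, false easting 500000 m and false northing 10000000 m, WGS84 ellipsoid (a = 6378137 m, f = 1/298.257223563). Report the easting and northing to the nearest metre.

E 256453 m, N 6216572 m

Zone 56 central meridian λ₀ = 6×56 − 183 = 153°; Δλ = -2.6420°.
Transverse Mercator on WGS84 with k₀ = 0.9996 gives E = 256453.055 m, N = 6216571.750 m.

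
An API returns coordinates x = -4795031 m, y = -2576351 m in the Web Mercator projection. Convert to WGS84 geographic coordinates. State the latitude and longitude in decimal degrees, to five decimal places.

lat -22.53890°, lon -43.07450°

R = 6378137 m. λ = x/R = -43.07449635°.
φ = 2·arctan(exp(y/R)) − 90° = 2·arctan(0.66769) − 90° = -22.53890149°.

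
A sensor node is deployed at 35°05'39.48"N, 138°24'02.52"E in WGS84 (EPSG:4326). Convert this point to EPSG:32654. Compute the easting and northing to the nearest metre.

Zone 54 central meridian λ₀ = 6×54 − 183 = 141°; Δλ = -2.5993°.
Transverse Mercator on WGS84 with k₀ = 0.9996 gives E = 263054.237 m, N = 3886591.941 m.

E 263054 m, N 3886592 m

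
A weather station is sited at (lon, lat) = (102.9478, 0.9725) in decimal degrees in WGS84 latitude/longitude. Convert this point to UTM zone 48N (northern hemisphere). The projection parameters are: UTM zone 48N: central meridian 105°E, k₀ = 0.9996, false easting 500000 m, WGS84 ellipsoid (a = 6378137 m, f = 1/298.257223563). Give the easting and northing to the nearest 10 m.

E 271630 m, N 107560 m

Zone 48 central meridian λ₀ = 6×48 − 183 = 105°; Δλ = -2.0522°.
Transverse Mercator on WGS84 with k₀ = 0.9996 gives E = 271625.058 m, N = 107560.012 m.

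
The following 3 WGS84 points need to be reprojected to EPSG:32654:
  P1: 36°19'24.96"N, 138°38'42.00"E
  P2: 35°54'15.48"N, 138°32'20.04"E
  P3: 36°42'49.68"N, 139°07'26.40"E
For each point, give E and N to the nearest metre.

P1: E 288602 m, N 4022416 m; P2: E 277898 m, N 3976132 m; P3: E 332449 m, N 4064764 m

UTM zone 54N: λ₀ = 141°, k₀ = 0.9996.
P1 (36.3236°, 138.6450°) → (288602.058, 4022415.674) m.
P2 (35.9043°, 138.5389°) → (277897.717, 3976132.372) m.
P3 (36.7138°, 139.1240°) → (332448.759, 4064764.201) m.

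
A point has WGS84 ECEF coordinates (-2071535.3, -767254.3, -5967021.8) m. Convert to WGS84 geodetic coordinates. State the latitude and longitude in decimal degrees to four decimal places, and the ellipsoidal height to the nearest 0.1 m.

λ = atan2(Y, X) = -159.67640096°; p = √(X²+Y²) = 2209058.1 m.
Bowring's method on WGS84 (a = 6378137 m, b = 6356752.314 m) gives φ = -69.80979975°, h = 3486.396 m.

lat -69.8098°, lon -159.6764°, h 3486.4 m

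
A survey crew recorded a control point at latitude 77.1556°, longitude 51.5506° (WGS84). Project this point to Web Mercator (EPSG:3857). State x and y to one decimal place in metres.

x 5738586.5 m, y 13931547.5 m

Web Mercator is spherical with R = a = 6378137 m.
x = R·λ = 6378137 × 0.899727701 = 5738586.542 m.
y = R·ln tan(π/4 + φ/2) = 6378137 × 2.184265960 = 13931547.535 m.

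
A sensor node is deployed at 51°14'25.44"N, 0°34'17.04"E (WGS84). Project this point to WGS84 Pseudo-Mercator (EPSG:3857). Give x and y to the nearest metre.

x 63608 m, y 6663928 m

Web Mercator is spherical with R = a = 6378137 m.
x = R·λ = 6378137 × 0.009972811 = 63607.957 m.
y = R·ln tan(π/4 + φ/2) = 6378137 × 1.044807970 = 6663928.373 m.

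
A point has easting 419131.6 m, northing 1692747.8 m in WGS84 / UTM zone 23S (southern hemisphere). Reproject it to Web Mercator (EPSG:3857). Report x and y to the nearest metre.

x -5317799 m, y -12862293 m

Unproject from UTM 23S (λ₀ = -45°) → φ = -74.83649981°, λ = -47.77060029°.
Web Mercator (R = 6378137 m): x = -5317798.900 m, y = -12862292.511 m.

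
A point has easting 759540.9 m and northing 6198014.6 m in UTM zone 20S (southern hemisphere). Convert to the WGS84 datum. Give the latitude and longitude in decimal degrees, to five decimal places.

lat -34.32670°, lon -60.17910°

Zone 20S: λ₀ = -63°, k₀ = 0.9996, false easting 500000 m, false northing 10000000 m.
Meridian distance M = (N − FN)/k₀ = -3803506.8 m.
Inverse transverse Mercator on WGS84 gives φ = -34.32669981°, λ = -60.17910050°.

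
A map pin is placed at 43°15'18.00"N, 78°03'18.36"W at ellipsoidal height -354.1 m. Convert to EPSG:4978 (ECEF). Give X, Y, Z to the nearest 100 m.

X 962900 m, Y -4551600 m, Z 4347900 m

WGS84: a = 6378137 m, e² = 0.006694380; N(φ) = a/√(1−e²sin²φ) = 6388185.316 m.
X = (N+h)·cosφ·cosλ = 962896.844 m; Y = (N+h)·cosφ·sinλ = -4551592.402 m; Z = (N(1−e²)+h)·sinφ = 4347934.776 m.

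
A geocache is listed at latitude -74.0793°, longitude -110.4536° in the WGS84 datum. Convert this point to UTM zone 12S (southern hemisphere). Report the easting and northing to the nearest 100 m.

Zone 12 central meridian λ₀ = 6×12 − 183 = -111°; Δλ = +0.5464°.
Transverse Mercator on WGS84 with k₀ = 0.9996 gives E = 516729.670 m, N = 1779038.168 m.

E 516700 m, N 1779000 m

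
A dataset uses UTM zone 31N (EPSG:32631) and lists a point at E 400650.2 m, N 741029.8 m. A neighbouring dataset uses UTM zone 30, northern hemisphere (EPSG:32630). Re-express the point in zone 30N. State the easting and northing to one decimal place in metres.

UTM 31N → geographic: φ = 6.70319970°, λ = 2.10110026°.
UTM 30N (λ₀ = -3°) forward: E = 1064501.017 m, N = 743877.908 m.

E 1064501.0 m, N 743877.9 m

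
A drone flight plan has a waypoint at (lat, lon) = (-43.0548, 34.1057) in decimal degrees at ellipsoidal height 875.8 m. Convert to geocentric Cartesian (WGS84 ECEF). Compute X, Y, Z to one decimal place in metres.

X 3865488.9 m, Y 2617693.6 m, Z -4332550.1 m

WGS84: a = 6378137 m, e² = 0.006694380; N(φ) = a/√(1−e²sin²φ) = 6388110.524 m.
X = (N+h)·cosφ·cosλ = 3865488.914 m; Y = (N+h)·cosφ·sinλ = 2617693.617 m; Z = (N(1−e²)+h)·sinφ = -4332550.096 m.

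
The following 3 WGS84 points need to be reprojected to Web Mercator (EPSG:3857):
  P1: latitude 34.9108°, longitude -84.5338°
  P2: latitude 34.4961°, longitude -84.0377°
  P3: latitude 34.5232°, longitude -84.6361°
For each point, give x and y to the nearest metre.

Web Mercator: x = R·λ, y = R·ln tan(π/4+φ/2), R = 6378137 m.
P1 (34.9108°, -84.5338°) → (-9410259.571, 4151765.818) m.
P2 (34.4961°, -84.0377°) → (-9355033.971, 4095612.257) m.
P3 (34.5232°, -84.6361°) → (-9421647.555, 4099273.235) m.

P1: x -9410260 m, y 4151766 m; P2: x -9355034 m, y 4095612 m; P3: x -9421648 m, y 4099273 m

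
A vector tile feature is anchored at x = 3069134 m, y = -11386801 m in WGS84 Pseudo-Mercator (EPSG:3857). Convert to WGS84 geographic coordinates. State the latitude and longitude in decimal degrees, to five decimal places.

R = 6378137 m. λ = x/R = 27.57049981°.
φ = 2·arctan(exp(y/R)) − 90° = 2·arctan(0.16775) − 90° = -70.95470068°.

lat -70.95470°, lon 27.57050°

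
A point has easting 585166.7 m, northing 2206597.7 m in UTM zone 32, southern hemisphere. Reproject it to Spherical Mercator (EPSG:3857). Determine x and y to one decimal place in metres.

x 1253101.2 m, y -11144880.0 m

Unproject from UTM 32S (λ₀ = 9°) → φ = -70.23270011°, λ = 11.25679970°.
Web Mercator (R = 6378137 m): x = 1253101.210 m, y = -11144880.004 m.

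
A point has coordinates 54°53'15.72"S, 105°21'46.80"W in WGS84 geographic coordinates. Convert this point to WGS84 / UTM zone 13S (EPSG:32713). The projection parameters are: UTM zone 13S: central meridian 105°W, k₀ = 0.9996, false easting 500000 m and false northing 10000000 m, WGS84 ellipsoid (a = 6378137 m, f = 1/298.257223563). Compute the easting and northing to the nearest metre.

E 476715 m, N 3917645 m

Zone 13 central meridian λ₀ = 6×13 − 183 = -105°; Δλ = -0.3630°.
Transverse Mercator on WGS84 with k₀ = 0.9996 gives E = 476714.666 m, N = 3917644.755 m.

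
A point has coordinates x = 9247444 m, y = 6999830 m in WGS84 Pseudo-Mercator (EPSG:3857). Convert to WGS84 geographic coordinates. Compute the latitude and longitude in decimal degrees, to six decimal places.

R = 6378137 m. λ = x/R = 83.07120284°.
φ = 2·arctan(exp(y/R)) − 90° = 2·arctan(2.99658) − 90° = 53.09090166°.

lat 53.090902°, lon 83.071203°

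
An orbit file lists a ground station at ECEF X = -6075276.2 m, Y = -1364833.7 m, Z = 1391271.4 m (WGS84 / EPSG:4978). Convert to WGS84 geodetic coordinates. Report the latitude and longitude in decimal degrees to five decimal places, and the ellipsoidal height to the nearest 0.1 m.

lat 12.67720°, lon -167.33850°, h 3118.9 m

λ = atan2(Y, X) = -167.33849956°; p = √(X²+Y²) = 6226696.7 m.
Bowring's method on WGS84 (a = 6378137 m, b = 6356752.314 m) gives φ = 12.67719979°, h = 3118.898 m.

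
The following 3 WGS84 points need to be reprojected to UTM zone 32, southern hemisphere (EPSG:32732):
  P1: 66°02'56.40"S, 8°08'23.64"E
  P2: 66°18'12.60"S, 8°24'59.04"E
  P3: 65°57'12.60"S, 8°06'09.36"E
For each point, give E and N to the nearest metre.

UTM zone 32S: λ₀ = 9°, k₀ = 0.9996.
P1 (-66.0490°, 8.1399°) → (461038.909, 2674360.999) m.
P2 (-66.3035°, 8.4164°) → (473827.865, 2646138.260) m.
P3 (-65.9535°, 8.1026°) → (459197.061, 2684981.145) m.

P1: E 461039 m, N 2674361 m; P2: E 473828 m, N 2646138 m; P3: E 459197 m, N 2684981 m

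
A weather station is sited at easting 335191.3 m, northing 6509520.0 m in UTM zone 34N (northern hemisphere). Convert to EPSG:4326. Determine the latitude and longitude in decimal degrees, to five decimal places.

lat 58.69440°, lon 18.15600°

Zone 34N: λ₀ = 21°, k₀ = 0.9996, false easting 500000 m.
Meridian distance M = (N − FN)/k₀ = 6512124.8 m.
Inverse transverse Mercator on WGS84 gives φ = 58.69439998°, λ = 18.15600019°.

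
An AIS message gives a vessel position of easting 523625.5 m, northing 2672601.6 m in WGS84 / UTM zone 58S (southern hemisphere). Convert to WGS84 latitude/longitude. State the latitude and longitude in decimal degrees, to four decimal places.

Zone 58S: λ₀ = 165°, k₀ = 0.9996, false easting 500000 m, false northing 10000000 m.
Meridian distance M = (N − FN)/k₀ = -7330330.5 m.
Inverse transverse Mercator on WGS84 gives φ = -66.06629989°, λ = 165.52189957°.

lat -66.0663°, lon 165.5219°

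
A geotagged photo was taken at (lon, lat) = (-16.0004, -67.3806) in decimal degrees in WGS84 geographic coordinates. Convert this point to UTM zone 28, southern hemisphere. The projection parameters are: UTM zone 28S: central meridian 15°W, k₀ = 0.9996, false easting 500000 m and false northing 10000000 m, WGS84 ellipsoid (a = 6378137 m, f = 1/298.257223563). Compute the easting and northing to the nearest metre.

Zone 28 central meridian λ₀ = 6×28 − 183 = -15°; Δλ = -1.0004°.
Transverse Mercator on WGS84 with k₀ = 0.9996 gives E = 457064.554 m, N = 2525844.640 m.

E 457065 m, N 2525845 m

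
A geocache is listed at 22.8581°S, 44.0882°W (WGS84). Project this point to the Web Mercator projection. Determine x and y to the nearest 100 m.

x -4907900 m, y -2614900 m

Web Mercator is spherical with R = a = 6378137 m.
x = R·λ = 6378137 × -0.769484251 = -4907875.974 m.
y = R·ln tan(π/4 + φ/2) = 6378137 × -0.409973513 = -2614867.229 m.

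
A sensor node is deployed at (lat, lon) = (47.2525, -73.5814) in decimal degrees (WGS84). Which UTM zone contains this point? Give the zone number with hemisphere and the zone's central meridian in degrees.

UTM zone = ⌊(λ + 180)/6⌋ + 1; -73.5814° ∈ [-78°, -72°) → zone 18.
Hemisphere: N (φ ≥ 0).
Central meridian λ₀ = 6×18 − 183 = -75°.

Zone 18N, central meridian -75°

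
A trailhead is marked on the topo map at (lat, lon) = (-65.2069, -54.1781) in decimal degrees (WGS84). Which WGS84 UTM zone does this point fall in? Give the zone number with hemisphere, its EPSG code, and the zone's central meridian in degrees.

UTM zone = ⌊(λ + 180)/6⌋ + 1; -54.1781° ∈ [-60°, -54°) → zone 21.
Hemisphere: S (φ < 0).
Central meridian λ₀ = 6×21 − 183 = -57°.
EPSG code: 32721.

Zone 21S (EPSG:32721), central meridian -57°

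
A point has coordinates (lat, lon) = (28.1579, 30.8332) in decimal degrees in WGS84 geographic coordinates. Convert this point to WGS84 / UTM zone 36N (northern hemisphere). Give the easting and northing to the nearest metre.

E 287238 m, N 3116593 m

Zone 36 central meridian λ₀ = 6×36 − 183 = 33°; Δλ = -2.1668°.
Transverse Mercator on WGS84 with k₀ = 0.9996 gives E = 287237.784 m, N = 3116593.061 m.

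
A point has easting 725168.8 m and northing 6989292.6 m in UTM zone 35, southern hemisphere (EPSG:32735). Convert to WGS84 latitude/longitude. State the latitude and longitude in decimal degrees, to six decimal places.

Zone 35S: λ₀ = 27°, k₀ = 0.9996, false easting 500000 m, false northing 10000000 m.
Meridian distance M = (N − FN)/k₀ = -3011912.2 m.
Inverse transverse Mercator on WGS84 gives φ = -27.20069974°, λ = 29.27319979°.

lat -27.200700°, lon 29.273200°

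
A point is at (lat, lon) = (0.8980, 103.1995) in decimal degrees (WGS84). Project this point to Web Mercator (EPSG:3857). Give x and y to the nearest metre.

x 11488116 m, y 99969 m

Web Mercator is spherical with R = a = 6378137 m.
x = R·λ = 6378137 × 1.801171061 = 11488115.790 m.
y = R·ln tan(π/4 + φ/2) = 6378137 × 0.015673698 = 99968.996 m.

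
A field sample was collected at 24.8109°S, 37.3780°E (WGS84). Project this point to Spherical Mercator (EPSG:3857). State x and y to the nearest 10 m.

Web Mercator is spherical with R = a = 6378137 m.
x = R·λ = 6378137 × 0.652369168 = 4160899.927 m.
y = R·ln tan(π/4 + φ/2) = 6378137 × -0.447236515 = -2852535.763 m.

x 4160900 m, y -2852540 m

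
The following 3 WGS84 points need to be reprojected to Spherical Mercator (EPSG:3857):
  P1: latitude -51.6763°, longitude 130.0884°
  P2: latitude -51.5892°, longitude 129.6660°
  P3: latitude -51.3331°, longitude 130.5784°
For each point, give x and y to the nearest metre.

P1: x 14481374 m, y -6741807 m; P2: x 14434353 m, y -6726186 m; P3: x 14535921 m, y -6680428 m

Web Mercator: x = R·λ, y = R·ln tan(π/4+φ/2), R = 6378137 m.
P1 (-51.6763°, 130.0884°) → (14481374.446, -6741806.637) m.
P2 (-51.5892°, 129.6660°) → (14434353.093, -6726185.668) m.
P3 (-51.3331°, 130.5784°) → (14535920.997, -6680428.117) m.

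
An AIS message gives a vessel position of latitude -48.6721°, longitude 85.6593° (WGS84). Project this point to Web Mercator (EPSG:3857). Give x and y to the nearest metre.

Web Mercator is spherical with R = a = 6378137 m.
x = R·λ = 6378137 × 1.495036820 = 9535549.658 m.
y = R·ln tan(π/4 + φ/2) = 6378137 × -0.975113214 = -6219405.669 m.

x 9535550 m, y -6219406 m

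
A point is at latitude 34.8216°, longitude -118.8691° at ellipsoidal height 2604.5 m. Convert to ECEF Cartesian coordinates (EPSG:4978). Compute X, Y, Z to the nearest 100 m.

X -2531800 m, Y -4592200 m, Z 3623100 m

WGS84: a = 6378137 m, e² = 0.006694380; N(φ) = a/√(1−e²sin²φ) = 6385109.576 m.
X = (N+h)·cosφ·cosλ = -2531804.213 m; Y = (N+h)·cosφ·sinλ = -4592207.207 m; Z = (N(1−e²)+h)·sinφ = 3623124.239 m.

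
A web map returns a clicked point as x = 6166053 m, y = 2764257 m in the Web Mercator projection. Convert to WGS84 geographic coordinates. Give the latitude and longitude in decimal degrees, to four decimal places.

R = 6378137 m. λ = x/R = 55.39059653°.
φ = 2·arctan(exp(y/R)) − 90° = 2·arctan(1.54249) − 90° = 24.08900079°.

lat 24.0890°, lon 55.3906°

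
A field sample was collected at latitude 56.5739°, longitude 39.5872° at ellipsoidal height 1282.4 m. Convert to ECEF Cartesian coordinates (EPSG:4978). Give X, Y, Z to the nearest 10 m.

X 2714550 m, Y 2244650 m, Z 5300980 m

WGS84: a = 6378137 m, e² = 0.006694380; N(φ) = a/√(1−e²sin²φ) = 6393059.787 m.
X = (N+h)·cosφ·cosλ = 2714552.456 m; Y = (N+h)·cosφ·sinλ = 2244651.812 m; Z = (N(1−e²)+h)·sinφ = 5300980.181 m.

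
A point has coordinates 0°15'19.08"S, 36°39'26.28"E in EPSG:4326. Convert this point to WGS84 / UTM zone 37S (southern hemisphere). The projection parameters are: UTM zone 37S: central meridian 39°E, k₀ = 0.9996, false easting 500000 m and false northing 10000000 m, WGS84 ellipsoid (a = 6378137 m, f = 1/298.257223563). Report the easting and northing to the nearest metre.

Zone 37 central meridian λ₀ = 6×37 − 183 = 39°; Δλ = -2.3427°.
Transverse Mercator on WGS84 with k₀ = 0.9996 gives E = 239245.562 m, N = 9971757.914 m.

E 239246 m, N 9971758 m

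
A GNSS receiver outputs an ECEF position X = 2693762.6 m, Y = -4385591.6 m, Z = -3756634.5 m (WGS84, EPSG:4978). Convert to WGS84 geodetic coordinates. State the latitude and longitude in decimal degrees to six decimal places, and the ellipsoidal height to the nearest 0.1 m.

lat -36.308900°, lon -58.440499°, h 1295.9 m

λ = atan2(Y, X) = -58.44049949°; p = √(X²+Y²) = 5146821.4 m.
Bowring's method on WGS84 (a = 6378137 m, b = 6356752.314 m) gives φ = -36.30889965°, h = 1295.872 m.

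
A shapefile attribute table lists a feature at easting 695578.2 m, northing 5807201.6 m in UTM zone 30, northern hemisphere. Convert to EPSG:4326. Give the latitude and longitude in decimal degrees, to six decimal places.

Zone 30N: λ₀ = -3°, k₀ = 0.9996, false easting 500000 m.
Meridian distance M = (N − FN)/k₀ = 5809525.4 m.
Inverse transverse Mercator on WGS84 gives φ = 52.38010041°, λ = -0.12639959°.

lat 52.380100°, lon -0.126400°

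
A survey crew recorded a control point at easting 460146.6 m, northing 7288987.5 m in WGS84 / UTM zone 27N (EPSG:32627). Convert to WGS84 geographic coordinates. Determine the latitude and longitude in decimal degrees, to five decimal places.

Zone 27N: λ₀ = -21°, k₀ = 0.9996, false easting 500000 m.
Meridian distance M = (N − FN)/k₀ = 7291904.3 m.
Inverse transverse Mercator on WGS84 gives φ = 65.72009960°, λ = -21.86860088°.

lat 65.72010°, lon -21.86860°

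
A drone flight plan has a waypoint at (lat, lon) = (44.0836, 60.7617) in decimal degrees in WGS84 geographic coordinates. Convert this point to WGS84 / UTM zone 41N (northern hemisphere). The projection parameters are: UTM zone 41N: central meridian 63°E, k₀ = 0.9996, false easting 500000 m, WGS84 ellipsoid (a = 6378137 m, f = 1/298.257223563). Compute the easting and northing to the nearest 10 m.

Zone 41 central meridian λ₀ = 6×41 − 183 = 63°; Δλ = -2.2383°.
Transverse Mercator on WGS84 with k₀ = 0.9996 gives E = 320796.928 m, N = 4883594.027 m.

E 320800 m, N 4883590 m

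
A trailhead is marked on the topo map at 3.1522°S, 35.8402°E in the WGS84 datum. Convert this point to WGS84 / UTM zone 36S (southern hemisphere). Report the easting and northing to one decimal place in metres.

Zone 36 central meridian λ₀ = 6×36 − 183 = 33°; Δλ = +2.8402°.
Transverse Mercator on WGS84 with k₀ = 0.9996 gives E = 815697.569 m, N = 9651153.124 m.

E 815697.6 m, N 9651153.1 m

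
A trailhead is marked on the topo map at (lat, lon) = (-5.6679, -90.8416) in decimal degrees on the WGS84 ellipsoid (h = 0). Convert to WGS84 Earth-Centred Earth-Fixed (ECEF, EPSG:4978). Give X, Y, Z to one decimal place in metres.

X -93228.1 m, Y -6346477.2 m, Z -625722.7 m

WGS84: a = 6378137 m, e² = 0.006694380; N(φ) = a/√(1−e²sin²φ) = 6378345.246 m.
X = (N+h)·cosφ·cosλ = -93228.147 m; Y = (N+h)·cosφ·sinλ = -6346477.173 m; Z = (N(1−e²)+h)·sinφ = -625722.695 m.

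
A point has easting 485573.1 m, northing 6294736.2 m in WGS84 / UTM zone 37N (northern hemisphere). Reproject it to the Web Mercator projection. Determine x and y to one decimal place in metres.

x 4315166.5 m, y 7718597.5 m

Unproject from UTM 37N (λ₀ = 39°) → φ = 56.79629963°, λ = 38.76380060°.
Web Mercator (R = 6378137 m): x = 4315166.544 m, y = 7718597.5497 m.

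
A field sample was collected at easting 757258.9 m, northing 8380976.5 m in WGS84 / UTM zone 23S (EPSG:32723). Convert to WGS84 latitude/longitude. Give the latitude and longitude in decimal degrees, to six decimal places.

Zone 23S: λ₀ = -45°, k₀ = 0.9996, false easting 500000 m, false northing 10000000 m.
Meridian distance M = (N − FN)/k₀ = -1619671.4 m.
Inverse transverse Mercator on WGS84 gives φ = -14.63240007°, λ = -42.61170004°.

lat -14.632400°, lon -42.611700°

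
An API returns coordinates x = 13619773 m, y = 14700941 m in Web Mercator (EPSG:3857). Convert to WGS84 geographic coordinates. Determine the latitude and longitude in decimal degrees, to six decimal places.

R = 6378137 m. λ = x/R = 122.34850252°.
φ = 2·arctan(exp(y/R)) − 90° = 2·arctan(10.02313) − 90° = 78.60500032°.

lat 78.605000°, lon 122.348503°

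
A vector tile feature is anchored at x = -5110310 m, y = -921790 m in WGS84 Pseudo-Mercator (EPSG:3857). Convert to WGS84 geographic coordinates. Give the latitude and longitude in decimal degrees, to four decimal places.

lat -8.2519°, lon -45.9067°

R = 6378137 m. λ = x/R = -45.90669580°.
φ = 2·arctan(exp(y/R)) − 90° = 2·arctan(0.86543) − 90° = -8.25190398°.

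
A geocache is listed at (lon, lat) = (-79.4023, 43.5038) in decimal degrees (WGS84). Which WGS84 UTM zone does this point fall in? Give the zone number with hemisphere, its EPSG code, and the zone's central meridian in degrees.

Zone 17N (EPSG:32617), central meridian -81°

UTM zone = ⌊(λ + 180)/6⌋ + 1; -79.4023° ∈ [-84°, -78°) → zone 17.
Hemisphere: N (φ ≥ 0).
Central meridian λ₀ = 6×17 − 183 = -81°.
EPSG code: 32617.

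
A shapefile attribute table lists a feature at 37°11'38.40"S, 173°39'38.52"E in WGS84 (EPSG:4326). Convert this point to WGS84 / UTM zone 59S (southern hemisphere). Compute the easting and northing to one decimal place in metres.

Zone 59 central meridian λ₀ = 6×59 − 183 = 171°; Δλ = +2.6607°.
Transverse Mercator on WGS84 with k₀ = 0.9996 gives E = 736158.863 m, N = 5880290.079 m.

E 736158.9 m, N 5880290.1 m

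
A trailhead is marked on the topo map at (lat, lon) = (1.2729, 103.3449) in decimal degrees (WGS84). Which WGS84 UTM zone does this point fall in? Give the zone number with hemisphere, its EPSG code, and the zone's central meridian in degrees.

UTM zone = ⌊(λ + 180)/6⌋ + 1; 103.3449° ∈ [102°, 108°) → zone 48.
Hemisphere: N (φ ≥ 0).
Central meridian λ₀ = 6×48 − 183 = 105°.
EPSG code: 32648.

Zone 48N (EPSG:32648), central meridian 105°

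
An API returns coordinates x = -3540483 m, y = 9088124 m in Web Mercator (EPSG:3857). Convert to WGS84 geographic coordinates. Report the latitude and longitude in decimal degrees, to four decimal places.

lat 62.9505°, lon -31.8047°

R = 6378137 m. λ = x/R = -31.80469992°.
φ = 2·arctan(exp(y/R)) − 90° = 2·arctan(4.15739) − 90° = 62.95050134°.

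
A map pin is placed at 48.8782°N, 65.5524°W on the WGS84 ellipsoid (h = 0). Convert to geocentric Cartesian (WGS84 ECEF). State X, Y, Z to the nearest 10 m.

X 1739310 m, Y -3825840 m, Z 4781660 m

WGS84: a = 6378137 m, e² = 0.006694380; N(φ) = a/√(1−e²sin²φ) = 6390286.683 m.
X = (N+h)·cosφ·cosλ = 1739311.598 m; Y = (N+h)·cosφ·sinλ = -3825839.370 m; Z = (N(1−e²)+h)·sinφ = 4781661.436 m.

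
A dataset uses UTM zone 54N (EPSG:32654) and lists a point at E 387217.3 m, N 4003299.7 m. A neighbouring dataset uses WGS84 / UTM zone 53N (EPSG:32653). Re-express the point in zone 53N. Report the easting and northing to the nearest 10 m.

UTM 54N → geographic: φ = 36.16789985°, λ = 139.74600044°.
UTM 53N (λ₀ = 135°) forward: E = 926986.392 m, N = 4013021.631 m.

E 926990 m, N 4013020 m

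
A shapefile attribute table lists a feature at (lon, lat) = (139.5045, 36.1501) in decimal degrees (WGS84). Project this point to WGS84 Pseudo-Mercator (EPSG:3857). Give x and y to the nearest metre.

Web Mercator is spherical with R = a = 6378137 m.
x = R·λ = 6378137 × 2.434812846 = 15529569.903 m.
y = R·ln tan(π/4 + φ/2) = 6378137 × 0.677516743 = 4321294.605 m.

x 15529570 m, y 4321295 m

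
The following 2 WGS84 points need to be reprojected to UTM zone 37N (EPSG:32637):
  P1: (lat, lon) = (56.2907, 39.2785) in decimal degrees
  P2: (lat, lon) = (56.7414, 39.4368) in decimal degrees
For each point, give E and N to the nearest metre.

UTM zone 37N: λ₀ = 39°, k₀ = 0.9996.
P1 (56.2907°, 39.2785°) → (517238.806, 6238469.329) m.
P2 (56.7414°, 39.4368°) → (526718.345, 6288685.539) m.

P1: E 517239 m, N 6238469 m; P2: E 526718 m, N 6288686 m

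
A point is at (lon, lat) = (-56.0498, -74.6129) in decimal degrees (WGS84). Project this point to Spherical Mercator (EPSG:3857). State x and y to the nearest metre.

Web Mercator is spherical with R = a = 6378137 m.
x = R·λ = 6378137 × -0.978253555 = -6239435.195 m.
y = R·ln tan(π/4 + φ/2) = 6378137 × -2.001809061 = -12767812.440 m.

x -6239435 m, y -12767812 m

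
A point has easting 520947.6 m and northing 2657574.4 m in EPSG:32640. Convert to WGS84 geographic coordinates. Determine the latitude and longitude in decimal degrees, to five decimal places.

lat 24.03010°, lon 57.20600°

Zone 40N: λ₀ = 57°, k₀ = 0.9996, false easting 500000 m.
Meridian distance M = (N − FN)/k₀ = 2658637.9 m.
Inverse transverse Mercator on WGS84 gives φ = 24.03010028°, λ = 57.20599965°.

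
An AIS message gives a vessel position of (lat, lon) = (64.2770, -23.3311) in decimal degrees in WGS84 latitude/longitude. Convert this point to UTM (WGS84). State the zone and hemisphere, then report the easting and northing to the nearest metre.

Longitude -23.3311° lies in the 6° band [-24°, -18°), giving zone 27; latitude is north of the equator, so 27N.
Zone 27 central meridian λ₀ = 6×27 − 183 = -21°; Δλ = -2.3311°.
Transverse Mercator on WGS84 with k₀ = 0.9996 gives E = 387130.331 m, N = 7129950.559 m.

Zone 27N: E 387130 m, N 7129951 m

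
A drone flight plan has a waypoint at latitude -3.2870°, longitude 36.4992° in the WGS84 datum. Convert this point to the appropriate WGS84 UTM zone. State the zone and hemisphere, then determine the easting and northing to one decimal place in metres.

Longitude 36.4992° lies in the 6° band [36°, 42°), giving zone 37; latitude is south of the equator, so 37S.
Zone 37 central meridian λ₀ = 6×37 − 183 = 39°; Δλ = -2.5008°.
Transverse Mercator on WGS84 with k₀ = 0.9996 gives E = 222090.057 m, N = 9636335.819 m.

Zone 37S: E 222090.1 m, N 9636335.8 m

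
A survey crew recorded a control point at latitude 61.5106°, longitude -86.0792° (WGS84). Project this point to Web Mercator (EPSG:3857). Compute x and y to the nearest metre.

x -9582293 m, y 8744019 m

Web Mercator is spherical with R = a = 6378137 m.
x = R·λ = 6378137 × -1.502365457 = -9582292.712 m.
y = R·ln tan(π/4 + φ/2) = 6378137 × 1.370936184 = 8744018.801 m.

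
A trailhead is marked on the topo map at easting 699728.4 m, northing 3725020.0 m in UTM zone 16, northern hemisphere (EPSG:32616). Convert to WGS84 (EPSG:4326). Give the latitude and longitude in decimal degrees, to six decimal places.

Zone 16N: λ₀ = -87°, k₀ = 0.9996, false easting 500000 m.
Meridian distance M = (N − FN)/k₀ = 3726510.6 m.
Inverse transverse Mercator on WGS84 gives φ = 33.64630005°, λ = -84.84629962°.

lat 33.646300°, lon -84.846300°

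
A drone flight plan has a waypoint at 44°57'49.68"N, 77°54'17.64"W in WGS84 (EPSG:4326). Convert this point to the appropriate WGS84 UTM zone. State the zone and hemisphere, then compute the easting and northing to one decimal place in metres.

Longitude -77.9049° lies in the 6° band [-78°, -72°), giving zone 18; latitude is north of the equator, so 18N.
Zone 18 central meridian λ₀ = 6×18 − 183 = -75°; Δλ = -2.9049°.
Transverse Mercator on WGS84 with k₀ = 0.9996 gives E = 270905.073 m, N = 4983034.795 m.

Zone 18N: E 270905.1 m, N 4983034.8 m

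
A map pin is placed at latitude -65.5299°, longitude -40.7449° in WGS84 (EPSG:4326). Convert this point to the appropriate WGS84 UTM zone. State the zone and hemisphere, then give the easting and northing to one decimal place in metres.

Longitude -40.7449° lies in the 6° band [-42°, -36°), giving zone 24; latitude is south of the equator, so 24S.
Zone 24 central meridian λ₀ = 6×24 − 183 = -39°; Δλ = -1.7449°.
Transverse Mercator on WGS84 with k₀ = 0.9996 gives E = 419358.088 m, N = 2731369.251 m.

Zone 24S: E 419358.1 m, N 2731369.3 m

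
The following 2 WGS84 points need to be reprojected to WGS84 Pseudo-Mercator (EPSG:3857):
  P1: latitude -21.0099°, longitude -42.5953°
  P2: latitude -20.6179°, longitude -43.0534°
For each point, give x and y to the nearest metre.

P1: x -4741687 m, y -2393059 m; P2: x -4792683 m, y -2346375 m

Web Mercator: x = R·λ, y = R·ln tan(π/4+φ/2), R = 6378137 m.
P1 (-21.0099°, -42.5953°) → (-4741687.106, -2393059.096) m.
P2 (-20.6179°, -43.0534°) → (-4792682.565, -2346375.127) m.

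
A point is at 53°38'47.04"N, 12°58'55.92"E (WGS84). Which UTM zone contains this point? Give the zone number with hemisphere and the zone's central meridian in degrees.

UTM zone = ⌊(λ + 180)/6⌋ + 1; 12.9822° ∈ [12°, 18°) → zone 33.
Hemisphere: N (φ ≥ 0).
Central meridian λ₀ = 6×33 − 183 = 15°.

Zone 33N, central meridian 15°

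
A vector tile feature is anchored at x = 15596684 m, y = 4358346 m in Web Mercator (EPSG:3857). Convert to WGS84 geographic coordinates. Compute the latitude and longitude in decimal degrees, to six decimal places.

lat 36.418397°, lon 140.107396°

R = 6378137 m. λ = x/R = 140.10739619°.
φ = 2·arctan(exp(y/R)) − 90° = 2·arctan(1.98045) − 90° = 36.41839749°.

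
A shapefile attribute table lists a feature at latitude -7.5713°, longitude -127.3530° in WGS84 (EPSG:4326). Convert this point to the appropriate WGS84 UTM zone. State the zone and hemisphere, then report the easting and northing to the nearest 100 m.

Zone 9S: E 681700 m, N 9162800 m

Longitude -127.3530° lies in the 6° band [-132°, -126°), giving zone 9; latitude is south of the equator, so 9S.
Zone 9 central meridian λ₀ = 6×9 − 183 = -129°; Δλ = +1.6470°.
Transverse Mercator on WGS84 with k₀ = 0.9996 gives E = 681706.933 m, N = 9162750.935 m.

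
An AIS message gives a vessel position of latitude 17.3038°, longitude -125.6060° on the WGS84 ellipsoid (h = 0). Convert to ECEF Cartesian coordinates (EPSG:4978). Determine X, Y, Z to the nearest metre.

WGS84: a = 6378137 m, e² = 0.006694380; N(φ) = a/√(1−e²sin²φ) = 6380026.560 m.
X = (N+h)·cosφ·cosλ = -3546388.811 m; Y = (N+h)·cosφ·sinλ = -4952447.699 m; Z = (N(1−e²)+h)·sinφ = 1884959.906 m.

X -3546389 m, Y -4952448 m, Z 1884960 m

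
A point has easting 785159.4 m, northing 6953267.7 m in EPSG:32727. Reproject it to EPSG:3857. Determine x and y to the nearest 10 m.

Unproject from UTM 27S (λ₀ = -21°) → φ = -27.51440028°, λ = -18.11330020°.
Web Mercator (R = 6378137 m): x = -2016363.355 m, y = -3187887.580 m.

x -2016360 m, y -3187890 m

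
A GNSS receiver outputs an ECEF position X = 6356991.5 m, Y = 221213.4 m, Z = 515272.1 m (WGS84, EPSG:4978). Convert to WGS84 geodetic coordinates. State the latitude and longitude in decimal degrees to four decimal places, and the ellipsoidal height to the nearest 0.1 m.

lat 4.6623°, lon 1.9930°, h 3678.6 m

λ = atan2(Y, X) = 1.99299966°; p = √(X²+Y²) = 6360839.3 m.
Bowring's method on WGS84 (a = 6378137 m, b = 6356752.314 m) gives φ = 4.66230002°, h = 3678.570 m.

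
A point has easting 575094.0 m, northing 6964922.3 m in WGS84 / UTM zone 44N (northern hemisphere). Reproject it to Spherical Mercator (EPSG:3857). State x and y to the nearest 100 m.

x 9180800 m, y 9053000 m

Unproject from UTM 44N (λ₀ = 81°) → φ = 62.80679969°, λ = 82.47290094°.
Web Mercator (R = 6378137 m): x = 9180841.337 m, y = 9053033.734 m.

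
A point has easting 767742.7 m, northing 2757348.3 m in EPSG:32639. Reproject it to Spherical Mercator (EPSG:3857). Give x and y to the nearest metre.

Unproject from UTM 39N (λ₀ = 51°) → φ = 24.90780028°, λ = 53.65070014°.
Web Mercator (R = 6378137 m): x = 5972368.620 m, y = 2864424.208 m.

x 5972369 m, y 2864424 m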